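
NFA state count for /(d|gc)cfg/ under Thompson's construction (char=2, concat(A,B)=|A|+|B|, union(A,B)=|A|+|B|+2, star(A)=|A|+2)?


Syntax tree has 6 char leaf(s), 1 union(s), 0 star(s)
chars contribute 6×2 = 12; each union adds +2; each star adds +2
Total: 12 + 2 + 0 = 14 states


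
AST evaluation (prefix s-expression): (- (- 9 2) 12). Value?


Evaluate inner: (- 9 2) = 7
Evaluate root: (- 7 12) = -5
Result: -5


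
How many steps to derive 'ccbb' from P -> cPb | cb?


Derivation: P => cPb => ccbb
Steps: 2


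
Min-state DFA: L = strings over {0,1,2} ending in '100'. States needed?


Track the longest suffix of input matching a prefix of '100': 4 classes (prefixes of length 0..3)
Minimal DFA: 4 states


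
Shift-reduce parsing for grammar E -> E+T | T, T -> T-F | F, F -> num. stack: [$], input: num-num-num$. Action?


no handle on stack; shift 'num'
Action: shift


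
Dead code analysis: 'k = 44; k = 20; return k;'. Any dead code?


first assignment to k is overwritten before any read
Dead: 'k = 44'


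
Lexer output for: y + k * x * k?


Scan left to right, longest-match per lexeme
Tokens: ID(y), OP(+), ID(k), OP(*), ID(x), OP(*), ID(k)


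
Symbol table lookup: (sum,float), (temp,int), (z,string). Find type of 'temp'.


Lookup 'temp' → type int


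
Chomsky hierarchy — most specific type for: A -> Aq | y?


Left-linear: every RHS is a terminal or one nonterminal followed by a terminal
Classification: Type 3 (Regular)


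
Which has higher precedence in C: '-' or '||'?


'-' is additive (level 9); '||' is logical OR (level 1)
Higher level binds tighter
'-' has higher precedence than '||'


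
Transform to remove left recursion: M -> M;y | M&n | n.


Left-recursive alternatives: M;y, M&n; non-recursive: n
Introduce M': M -> nM', M' -> ;yM' | &nM' | ε


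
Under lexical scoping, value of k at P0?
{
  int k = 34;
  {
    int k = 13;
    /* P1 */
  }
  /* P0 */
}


k declared in the same block as P0
k = 34


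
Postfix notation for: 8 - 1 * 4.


* has higher precedence, evaluate 1*4 first
Postfix: 8 1 4 * -


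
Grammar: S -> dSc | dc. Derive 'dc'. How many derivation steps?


Derivation: S => dc
Steps: 1


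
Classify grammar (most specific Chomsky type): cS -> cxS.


LHS has context (more than one symbol) and |LHS| ≤ |RHS|
Classification: Type 1 (Context-Sensitive)


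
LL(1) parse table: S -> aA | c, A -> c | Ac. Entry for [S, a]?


For [S, a]: 'a' ∈ FIRST(aA)
Entry: S -> aA


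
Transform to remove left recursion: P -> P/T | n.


Left-recursive alternatives: P/T; non-recursive: n
Introduce P': P -> nP', P' -> /TP' | ε


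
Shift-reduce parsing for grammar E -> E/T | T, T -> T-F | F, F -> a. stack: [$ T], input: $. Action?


lookahead ∉ {-} so T won't extend; reduce E -> T
Action: reduce (E -> T)


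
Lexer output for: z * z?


Scan left to right, longest-match per lexeme
Tokens: ID(z), OP(*), ID(z)


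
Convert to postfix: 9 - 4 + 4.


Left to right (same or higher precedence on left)
Postfix: 9 4 - 4 +


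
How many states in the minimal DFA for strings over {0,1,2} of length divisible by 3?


Track length mod 3: states 0..2, accept at 0
Minimal DFA: 3 states


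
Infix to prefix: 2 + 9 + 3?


left-to-right (same/higher precedence on left): tree is (+ (+ 2 9) 3)
Prefix: + + 2 9 3


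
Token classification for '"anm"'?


Pattern: double-quoted sequence
Type: STRING_LITERAL


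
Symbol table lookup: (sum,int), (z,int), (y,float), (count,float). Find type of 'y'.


Lookup 'y' → type float


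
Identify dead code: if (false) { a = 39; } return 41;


condition is constant false, so the whole block is unreachable
Dead: 'if (false) { a = 39; }'


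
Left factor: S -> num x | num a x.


Common prefix: 'num'
Factored: S -> num S', S' -> x | a x


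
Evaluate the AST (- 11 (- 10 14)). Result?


Evaluate inner: (- 10 14) = -4
Evaluate root: (- 11 -4) = 15
Result: 15


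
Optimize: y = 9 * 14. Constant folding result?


9 * 14 = 126 at compile time
Optimized: y = 126


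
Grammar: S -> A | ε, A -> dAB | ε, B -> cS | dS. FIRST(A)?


Per alternative of A: FIRST(dAB) = {d}; FIRST(ε) = {ε}
FIRST(A) = {d, ε}


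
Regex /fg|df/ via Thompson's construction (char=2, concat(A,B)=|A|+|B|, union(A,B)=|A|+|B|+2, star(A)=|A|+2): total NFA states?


Syntax tree has 4 char leaf(s), 1 union(s), 0 star(s)
chars contribute 4×2 = 8; each union adds +2; each star adds +2
Total: 8 + 2 + 0 = 10 states


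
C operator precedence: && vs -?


'-' is additive (level 9); '&&' is logical AND (level 2)
Higher level binds tighter
'-' has higher precedence than '&&'


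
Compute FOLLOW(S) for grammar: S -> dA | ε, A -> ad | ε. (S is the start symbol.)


$ ∈ FOLLOW(S). For each A -> αBβ: add FIRST(β)\{ε} to FOLLOW(B); if β nullable, add FOLLOW(A).
FOLLOW(S) = {$}


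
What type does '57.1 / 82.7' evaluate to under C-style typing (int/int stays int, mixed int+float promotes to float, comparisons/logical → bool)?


Operand types: float / float
Rule: mixed int/float promotes to float; int/int stays int
Result type: float


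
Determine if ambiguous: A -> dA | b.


right-linear, alternatives start with distinct terminals 'd' vs 'b': unique leftmost derivation
Unambiguous


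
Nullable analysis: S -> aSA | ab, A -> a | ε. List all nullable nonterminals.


A nonterminal is nullable iff some alternative derives ε (directly, or every symbol in it is nullable)
Nullable: {A}


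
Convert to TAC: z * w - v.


Break into single-operator statements:
t1 = z * w
t2 = t1 - v


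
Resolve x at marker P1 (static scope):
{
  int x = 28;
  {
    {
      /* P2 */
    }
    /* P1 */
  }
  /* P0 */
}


P1's block does not declare x; resolves to the enclosing declaration at depth 0
x = 28


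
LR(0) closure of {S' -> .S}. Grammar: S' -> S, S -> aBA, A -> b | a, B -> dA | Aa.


Start: S' -> .S
For each item with dot before a nonterminal B, add B -> .γ for every B-production
Closure: [S' -> .S, S -> .aBA]


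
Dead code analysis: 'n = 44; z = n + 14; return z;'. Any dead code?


n is read by z's definition; z is returned
No dead code


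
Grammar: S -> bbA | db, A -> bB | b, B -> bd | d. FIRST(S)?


Per alternative of S: FIRST(bbA) = {b}; FIRST(db) = {d}
FIRST(S) = {b, d}


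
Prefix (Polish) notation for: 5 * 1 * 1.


left-to-right (same/higher precedence on left): tree is (* (* 5 1) 1)
Prefix: * * 5 1 1


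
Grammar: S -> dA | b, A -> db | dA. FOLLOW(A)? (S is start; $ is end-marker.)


$ ∈ FOLLOW(S). For each A -> αBβ: add FIRST(β)\{ε} to FOLLOW(B); if β nullable, add FOLLOW(A).
FOLLOW(A) = {$}


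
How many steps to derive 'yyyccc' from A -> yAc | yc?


Derivation: A => yAc => yyAcc => yyyccc
Steps: 3


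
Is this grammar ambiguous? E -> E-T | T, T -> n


precedence layered via separate nonterminal T: deterministic
Unambiguous


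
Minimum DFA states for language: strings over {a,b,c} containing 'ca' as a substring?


KMP-style automaton: 2 progress states + 1 absorbing accept = 3
Minimal DFA: 3 states


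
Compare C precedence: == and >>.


'>>' is shift (level 8); '==' is equality (level 6)
Higher level binds tighter
'>>' has higher precedence than '=='


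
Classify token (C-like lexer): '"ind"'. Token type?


Pattern: double-quoted sequence
Type: STRING_LITERAL


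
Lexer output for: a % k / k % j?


Scan left to right, longest-match per lexeme
Tokens: ID(a), OP(%), ID(k), OP(/), ID(k), OP(%), ID(j)


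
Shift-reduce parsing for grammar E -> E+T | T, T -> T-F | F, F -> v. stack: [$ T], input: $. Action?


lookahead ∉ {-} so T won't extend; reduce E -> T
Action: reduce (E -> T)


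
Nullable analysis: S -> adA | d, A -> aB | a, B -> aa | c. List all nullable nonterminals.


A nonterminal is nullable iff some alternative derives ε (directly, or every symbol in it is nullable)
Nullable: {}


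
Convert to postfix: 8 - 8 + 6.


Left to right (same or higher precedence on left)
Postfix: 8 8 - 6 +


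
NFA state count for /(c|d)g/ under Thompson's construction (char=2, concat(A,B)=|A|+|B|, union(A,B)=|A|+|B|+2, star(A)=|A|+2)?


Syntax tree has 3 char leaf(s), 1 union(s), 0 star(s)
chars contribute 3×2 = 6; each union adds +2; each star adds +2
Total: 6 + 2 + 0 = 8 states


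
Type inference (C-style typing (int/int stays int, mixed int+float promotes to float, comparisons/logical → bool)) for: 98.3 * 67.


Operand types: float * int
Rule: mixed int/float promotes to float; int/int stays int
Result type: float


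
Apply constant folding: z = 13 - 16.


13 - 16 = -3 at compile time
Optimized: z = -3


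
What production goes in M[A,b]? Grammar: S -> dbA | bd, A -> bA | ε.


For [A, b]: 'b' ∈ FIRST(bA)
Entry: A -> bA


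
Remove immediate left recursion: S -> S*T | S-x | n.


Left-recursive alternatives: S*T, S-x; non-recursive: n
Introduce S': S -> nS', S' -> *TS' | -xS' | ε


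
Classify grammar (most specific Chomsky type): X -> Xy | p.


Left-linear: every RHS is a terminal or one nonterminal followed by a terminal
Classification: Type 3 (Regular)


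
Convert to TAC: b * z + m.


Break into single-operator statements:
t1 = b * z
t2 = t1 + m


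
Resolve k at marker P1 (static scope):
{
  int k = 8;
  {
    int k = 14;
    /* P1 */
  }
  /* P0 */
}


k declared in the same block as P1
k = 14


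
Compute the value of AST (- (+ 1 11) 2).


Evaluate inner: (+ 1 11) = 12
Evaluate root: (- 12 2) = 10
Result: 10


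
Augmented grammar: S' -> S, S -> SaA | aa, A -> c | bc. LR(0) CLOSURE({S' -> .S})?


Start: S' -> .S
For each item with dot before a nonterminal B, add B -> .γ for every B-production
Closure: [S' -> .S, S -> .SaA, S -> .aa]


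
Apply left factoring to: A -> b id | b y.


Common prefix: 'b'
Factored: A -> b A', A' -> id | y


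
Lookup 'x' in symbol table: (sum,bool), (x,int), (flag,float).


Lookup 'x' → type int


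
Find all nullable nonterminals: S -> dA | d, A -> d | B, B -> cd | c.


A nonterminal is nullable iff some alternative derives ε (directly, or every symbol in it is nullable)
Nullable: {}


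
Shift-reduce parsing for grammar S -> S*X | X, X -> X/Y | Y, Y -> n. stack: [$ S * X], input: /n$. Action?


'/' can extend X; shift to build X -> X/Y
Action: shift


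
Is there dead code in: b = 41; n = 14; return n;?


b is assigned but never read
Dead: 'b = 41'


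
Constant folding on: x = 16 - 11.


16 - 11 = 5 at compile time
Optimized: x = 5


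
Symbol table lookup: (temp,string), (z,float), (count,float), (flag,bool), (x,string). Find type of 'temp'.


Lookup 'temp' → type string


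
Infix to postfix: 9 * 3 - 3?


Left to right (same or higher precedence on left)
Postfix: 9 3 * 3 -


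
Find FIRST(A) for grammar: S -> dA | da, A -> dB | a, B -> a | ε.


Per alternative of A: FIRST(dB) = {d}; FIRST(a) = {a}
FIRST(A) = {a, d}


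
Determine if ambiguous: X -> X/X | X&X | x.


'x/x&x' has two parse trees (no precedence encoded between / and &)
Ambiguous


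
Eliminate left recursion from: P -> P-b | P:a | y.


Left-recursive alternatives: P-b, P:a; non-recursive: y
Introduce P': P -> yP', P' -> -bP' | :aP' | ε


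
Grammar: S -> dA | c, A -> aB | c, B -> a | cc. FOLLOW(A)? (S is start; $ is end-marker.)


$ ∈ FOLLOW(S). For each A -> αBβ: add FIRST(β)\{ε} to FOLLOW(B); if β nullable, add FOLLOW(A).
FOLLOW(A) = {$}


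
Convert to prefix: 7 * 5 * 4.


left-to-right (same/higher precedence on left): tree is (* (* 7 5) 4)
Prefix: * * 7 5 4


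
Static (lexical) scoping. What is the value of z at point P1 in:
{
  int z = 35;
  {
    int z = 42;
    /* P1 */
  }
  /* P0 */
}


z declared in the same block as P1
z = 42


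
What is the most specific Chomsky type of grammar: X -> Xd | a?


Left-linear: every RHS is a terminal or one nonterminal followed by a terminal
Classification: Type 3 (Regular)


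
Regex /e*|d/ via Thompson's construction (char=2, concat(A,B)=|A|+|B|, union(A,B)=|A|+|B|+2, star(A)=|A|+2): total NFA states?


Syntax tree has 2 char leaf(s), 1 union(s), 1 star(s)
chars contribute 2×2 = 4; each union adds +2; each star adds +2
Total: 4 + 2 + 2 = 8 states


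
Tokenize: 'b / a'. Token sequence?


Scan left to right, longest-match per lexeme
Tokens: ID(b), OP(/), ID(a)


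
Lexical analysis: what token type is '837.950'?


Pattern: digits with a decimal point
Type: FLOAT_LITERAL


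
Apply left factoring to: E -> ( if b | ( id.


Common prefix: '('
Factored: E -> ( E', E' -> if b | id


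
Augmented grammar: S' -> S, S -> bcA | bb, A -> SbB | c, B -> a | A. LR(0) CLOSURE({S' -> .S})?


Start: S' -> .S
For each item with dot before a nonterminal B, add B -> .γ for every B-production
Closure: [S' -> .S, S -> .bcA, S -> .bb]


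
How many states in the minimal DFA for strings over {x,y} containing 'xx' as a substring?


KMP-style automaton: 2 progress states + 1 absorbing accept = 3
Minimal DFA: 3 states


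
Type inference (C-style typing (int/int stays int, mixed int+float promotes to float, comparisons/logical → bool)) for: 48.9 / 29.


Operand types: float / int
Rule: mixed int/float promotes to float; int/int stays int
Result type: float


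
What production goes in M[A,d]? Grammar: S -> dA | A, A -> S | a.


For [A, d]: 'd' ∈ FIRST(S)
Entry: A -> S


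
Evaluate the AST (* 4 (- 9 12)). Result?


Evaluate inner: (- 9 12) = -3
Evaluate root: (* 4 -3) = -12
Result: -12


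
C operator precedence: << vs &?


'<<' is shift (level 8); '&' is bitwise AND (level 5)
Higher level binds tighter
'<<' has higher precedence than '&'


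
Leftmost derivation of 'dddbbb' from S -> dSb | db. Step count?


Derivation: S => dSb => ddSbb => dddbbb
Steps: 3


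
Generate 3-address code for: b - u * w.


Break into single-operator statements:
t1 = u * w
t2 = b - t1


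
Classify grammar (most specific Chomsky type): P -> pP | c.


Right-linear: every RHS is a terminal or a terminal followed by one nonterminal
Classification: Type 3 (Regular)


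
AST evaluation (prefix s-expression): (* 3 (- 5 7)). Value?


Evaluate inner: (- 5 7) = -2
Evaluate root: (* 3 -2) = -6
Result: -6


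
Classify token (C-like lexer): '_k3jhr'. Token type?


Pattern: letter/underscore followed by alphanumerics, not a keyword
Type: IDENTIFIER


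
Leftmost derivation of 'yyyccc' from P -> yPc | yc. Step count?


Derivation: P => yPc => yyPcc => yyyccc
Steps: 3


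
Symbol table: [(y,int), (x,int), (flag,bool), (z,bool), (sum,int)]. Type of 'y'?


Lookup 'y' → type int


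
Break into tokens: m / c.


Scan left to right, longest-match per lexeme
Tokens: ID(m), OP(/), ID(c)


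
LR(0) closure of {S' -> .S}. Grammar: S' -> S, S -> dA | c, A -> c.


Start: S' -> .S
For each item with dot before a nonterminal B, add B -> .γ for every B-production
Closure: [S' -> .S, S -> .dA, S -> .c]


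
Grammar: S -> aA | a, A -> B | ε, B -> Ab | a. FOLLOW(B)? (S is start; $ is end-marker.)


$ ∈ FOLLOW(S). For each A -> αBβ: add FIRST(β)\{ε} to FOLLOW(B); if β nullable, add FOLLOW(A).
FOLLOW(B) = {$, b}


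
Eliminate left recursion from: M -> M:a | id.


Left-recursive alternatives: M:a; non-recursive: id
Introduce M': M -> idM', M' -> :aM' | ε


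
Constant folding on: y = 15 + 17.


15 + 17 = 32 at compile time
Optimized: y = 32


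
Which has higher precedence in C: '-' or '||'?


'-' is additive (level 9); '||' is logical OR (level 1)
Higher level binds tighter
'-' has higher precedence than '||'


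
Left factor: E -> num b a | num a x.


Common prefix: 'num'
Factored: E -> num E', E' -> b a | a x


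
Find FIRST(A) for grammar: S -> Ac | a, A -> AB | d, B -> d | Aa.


Per alternative of A: FIRST(AB) = {d}; FIRST(d) = {d}
FIRST(A) = {d}


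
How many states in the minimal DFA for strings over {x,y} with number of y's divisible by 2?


Track (count of y) mod 2: states 0..1, accept at 0
Minimal DFA: 2 states


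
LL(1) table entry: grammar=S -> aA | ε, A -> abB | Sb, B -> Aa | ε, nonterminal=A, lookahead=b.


For [A, b]: 'b' ∈ FIRST(Sb)
Entry: A -> Sb


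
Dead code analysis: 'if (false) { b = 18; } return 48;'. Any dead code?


condition is constant false, so the whole block is unreachable
Dead: 'if (false) { b = 18; }'


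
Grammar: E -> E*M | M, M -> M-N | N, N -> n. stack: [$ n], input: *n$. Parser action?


'n' on top is the handle for N -> n
Action: reduce (N -> n)


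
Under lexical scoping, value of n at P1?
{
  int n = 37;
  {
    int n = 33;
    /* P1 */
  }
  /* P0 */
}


n declared in the same block as P1
n = 33


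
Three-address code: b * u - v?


Break into single-operator statements:
t1 = b * u
t2 = t1 - v


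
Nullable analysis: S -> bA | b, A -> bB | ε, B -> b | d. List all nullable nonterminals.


A nonterminal is nullable iff some alternative derives ε (directly, or every symbol in it is nullable)
Nullable: {A}


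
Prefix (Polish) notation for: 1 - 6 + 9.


left-to-right (same/higher precedence on left): tree is (+ (- 1 6) 9)
Prefix: + - 1 6 9


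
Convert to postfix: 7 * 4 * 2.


Left to right (same or higher precedence on left)
Postfix: 7 4 * 2 *


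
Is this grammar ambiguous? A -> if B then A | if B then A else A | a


dangling else: 'if B then if B then a else a' parses two ways
Ambiguous


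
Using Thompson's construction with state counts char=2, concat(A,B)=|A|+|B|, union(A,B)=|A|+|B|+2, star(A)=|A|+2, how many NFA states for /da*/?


Syntax tree has 2 char leaf(s), 0 union(s), 1 star(s)
chars contribute 2×2 = 4; each union adds +2; each star adds +2
Total: 4 + 0 + 2 = 6 states


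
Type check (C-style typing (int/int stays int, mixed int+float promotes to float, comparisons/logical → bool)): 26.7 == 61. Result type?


Operand types: float == int
Rule: comparison yields bool
Result type: bool


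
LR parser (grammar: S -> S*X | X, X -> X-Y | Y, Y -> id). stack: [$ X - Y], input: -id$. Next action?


handle 'X-Y' on top
Action: reduce (X -> X-Y)


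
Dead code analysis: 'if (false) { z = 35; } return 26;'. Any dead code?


condition is constant false, so the whole block is unreachable
Dead: 'if (false) { z = 35; }'


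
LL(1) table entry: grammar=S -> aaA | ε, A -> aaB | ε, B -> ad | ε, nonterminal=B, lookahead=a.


For [B, a]: 'a' ∈ FIRST(ad)
Entry: B -> ad


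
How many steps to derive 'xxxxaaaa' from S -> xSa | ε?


Derivation: S => xSa => xxSaa => xxxSaaa => xxxxSaaaa => xxxxaaaa
Steps: 5


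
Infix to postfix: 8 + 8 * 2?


* has higher precedence, evaluate 8*2 first
Postfix: 8 8 2 * +


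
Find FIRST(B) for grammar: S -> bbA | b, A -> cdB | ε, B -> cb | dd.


Per alternative of B: FIRST(cb) = {c}; FIRST(dd) = {d}
FIRST(B) = {c, d}


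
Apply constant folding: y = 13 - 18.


13 - 18 = -5 at compile time
Optimized: y = -5


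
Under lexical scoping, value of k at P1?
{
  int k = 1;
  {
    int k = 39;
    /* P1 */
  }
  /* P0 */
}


k declared in the same block as P1
k = 39


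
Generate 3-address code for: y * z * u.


Break into single-operator statements:
t1 = y * z
t2 = t1 * u


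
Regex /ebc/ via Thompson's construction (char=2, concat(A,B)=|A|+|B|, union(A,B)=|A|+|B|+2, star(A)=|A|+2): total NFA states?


Syntax tree has 3 char leaf(s), 0 union(s), 0 star(s)
chars contribute 3×2 = 6; each union adds +2; each star adds +2
Total: 6 + 0 + 0 = 6 states


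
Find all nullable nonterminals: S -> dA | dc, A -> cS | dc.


A nonterminal is nullable iff some alternative derives ε (directly, or every symbol in it is nullable)
Nullable: {}


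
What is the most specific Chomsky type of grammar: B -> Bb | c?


Left-linear: every RHS is a terminal or one nonterminal followed by a terminal
Classification: Type 3 (Regular)


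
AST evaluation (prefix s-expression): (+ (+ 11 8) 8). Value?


Evaluate inner: (+ 11 8) = 19
Evaluate root: (+ 19 8) = 27
Result: 27


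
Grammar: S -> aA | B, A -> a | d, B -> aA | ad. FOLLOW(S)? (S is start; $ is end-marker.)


$ ∈ FOLLOW(S). For each A -> αBβ: add FIRST(β)\{ε} to FOLLOW(B); if β nullable, add FOLLOW(A).
FOLLOW(S) = {$}


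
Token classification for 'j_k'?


Pattern: letter/underscore followed by alphanumerics, not a keyword
Type: IDENTIFIER


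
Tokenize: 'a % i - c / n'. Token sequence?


Scan left to right, longest-match per lexeme
Tokens: ID(a), OP(%), ID(i), OP(-), ID(c), OP(/), ID(n)


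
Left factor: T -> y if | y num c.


Common prefix: 'y'
Factored: T -> y T', T' -> if | num c


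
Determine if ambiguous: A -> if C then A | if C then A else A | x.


dangling else: 'if C then if C then x else x' parses two ways
Ambiguous


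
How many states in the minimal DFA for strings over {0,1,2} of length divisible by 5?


Track length mod 5: states 0..4, accept at 0
Minimal DFA: 5 states


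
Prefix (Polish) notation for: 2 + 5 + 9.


left-to-right (same/higher precedence on left): tree is (+ (+ 2 5) 9)
Prefix: + + 2 5 9


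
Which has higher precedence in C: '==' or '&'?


'==' is equality (level 6); '&' is bitwise AND (level 5)
Higher level binds tighter
'==' has higher precedence than '&'


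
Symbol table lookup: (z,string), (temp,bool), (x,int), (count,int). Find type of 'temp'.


Lookup 'temp' → type bool


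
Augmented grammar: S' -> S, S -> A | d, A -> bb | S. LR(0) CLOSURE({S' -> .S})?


Start: S' -> .S
For each item with dot before a nonterminal B, add B -> .γ for every B-production
Closure: [S' -> .S, S -> .A, S -> .d, A -> .bb, A -> .S]


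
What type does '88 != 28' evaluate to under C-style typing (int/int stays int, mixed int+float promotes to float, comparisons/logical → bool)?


Operand types: int != int
Rule: comparison yields bool
Result type: bool


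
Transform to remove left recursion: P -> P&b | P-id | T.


Left-recursive alternatives: P&b, P-id; non-recursive: T
Introduce P': P -> TP', P' -> &bP' | -idP' | ε


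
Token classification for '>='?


Pattern: operator symbol
Type: OPERATOR


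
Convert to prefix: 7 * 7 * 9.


left-to-right (same/higher precedence on left): tree is (* (* 7 7) 9)
Prefix: * * 7 7 9


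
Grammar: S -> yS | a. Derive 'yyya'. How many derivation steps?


Derivation: S => yS => yyS => yyyS => yyya
Steps: 4


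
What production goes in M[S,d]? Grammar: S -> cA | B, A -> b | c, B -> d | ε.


For [S, d]: 'd' ∈ FIRST(B)
Entry: S -> B


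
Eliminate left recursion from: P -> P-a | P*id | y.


Left-recursive alternatives: P-a, P*id; non-recursive: y
Introduce P': P -> yP', P' -> -aP' | *idP' | ε


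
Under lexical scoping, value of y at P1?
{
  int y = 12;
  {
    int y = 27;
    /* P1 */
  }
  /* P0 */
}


y declared in the same block as P1
y = 27


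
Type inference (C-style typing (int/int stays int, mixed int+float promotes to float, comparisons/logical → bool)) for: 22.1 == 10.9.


Operand types: float == float
Rule: comparison yields bool
Result type: bool


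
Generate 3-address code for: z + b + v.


Break into single-operator statements:
t1 = z + b
t2 = t1 + v


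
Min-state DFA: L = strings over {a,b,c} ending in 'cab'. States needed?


Track the longest suffix of input matching a prefix of 'cab': 4 classes (prefixes of length 0..3)
Minimal DFA: 4 states


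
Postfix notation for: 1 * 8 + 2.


Left to right (same or higher precedence on left)
Postfix: 1 8 * 2 +


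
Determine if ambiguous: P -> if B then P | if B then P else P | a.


dangling else: 'if B then if B then a else a' parses two ways
Ambiguous


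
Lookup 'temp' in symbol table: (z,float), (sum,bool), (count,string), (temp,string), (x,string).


Lookup 'temp' → type string


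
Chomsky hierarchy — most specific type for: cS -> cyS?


LHS has context (more than one symbol) and |LHS| ≤ |RHS|
Classification: Type 1 (Context-Sensitive)


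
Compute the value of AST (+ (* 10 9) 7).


Evaluate inner: (* 10 9) = 90
Evaluate root: (+ 90 7) = 97
Result: 97


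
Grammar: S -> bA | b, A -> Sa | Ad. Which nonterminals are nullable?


A nonterminal is nullable iff some alternative derives ε (directly, or every symbol in it is nullable)
Nullable: {}


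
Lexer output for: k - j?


Scan left to right, longest-match per lexeme
Tokens: ID(k), OP(-), ID(j)


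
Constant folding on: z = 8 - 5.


8 - 5 = 3 at compile time
Optimized: z = 3


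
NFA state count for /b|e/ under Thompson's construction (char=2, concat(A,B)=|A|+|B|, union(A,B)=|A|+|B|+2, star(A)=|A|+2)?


Syntax tree has 2 char leaf(s), 1 union(s), 0 star(s)
chars contribute 2×2 = 4; each union adds +2; each star adds +2
Total: 4 + 2 + 0 = 6 states


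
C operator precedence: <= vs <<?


'<<' is shift (level 8); '<=' is relational (level 7)
Higher level binds tighter
'<<' has higher precedence than '<='


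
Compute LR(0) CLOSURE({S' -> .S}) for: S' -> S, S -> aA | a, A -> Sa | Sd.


Start: S' -> .S
For each item with dot before a nonterminal B, add B -> .γ for every B-production
Closure: [S' -> .S, S -> .aA, S -> .a]


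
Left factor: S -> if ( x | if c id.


Common prefix: 'if'
Factored: S -> if S', S' -> ( x | c id


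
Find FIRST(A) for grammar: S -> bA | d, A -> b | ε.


Per alternative of A: FIRST(b) = {b}; FIRST(ε) = {ε}
FIRST(A) = {b, ε}


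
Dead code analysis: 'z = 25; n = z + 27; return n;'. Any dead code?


z is read by n's definition; n is returned
No dead code


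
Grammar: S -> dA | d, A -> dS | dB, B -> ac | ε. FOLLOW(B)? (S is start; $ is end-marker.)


$ ∈ FOLLOW(S). For each A -> αBβ: add FIRST(β)\{ε} to FOLLOW(B); if β nullable, add FOLLOW(A).
FOLLOW(B) = {$}


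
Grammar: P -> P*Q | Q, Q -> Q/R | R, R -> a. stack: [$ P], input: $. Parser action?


start symbol P on stack, input exhausted
Action: accept


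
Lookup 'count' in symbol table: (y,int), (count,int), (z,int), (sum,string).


Lookup 'count' → type int


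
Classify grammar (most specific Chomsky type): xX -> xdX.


LHS has context (more than one symbol) and |LHS| ≤ |RHS|
Classification: Type 1 (Context-Sensitive)


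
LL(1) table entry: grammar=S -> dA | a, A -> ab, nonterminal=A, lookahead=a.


For [A, a]: 'a' ∈ FIRST(ab)
Entry: A -> ab


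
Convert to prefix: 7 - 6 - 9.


left-to-right (same/higher precedence on left): tree is (- (- 7 6) 9)
Prefix: - - 7 6 9


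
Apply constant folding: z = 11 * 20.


11 * 20 = 220 at compile time
Optimized: z = 220


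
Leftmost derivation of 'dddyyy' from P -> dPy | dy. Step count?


Derivation: P => dPy => ddPyy => dddyyy
Steps: 3


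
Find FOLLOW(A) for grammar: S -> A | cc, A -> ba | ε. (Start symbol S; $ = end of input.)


$ ∈ FOLLOW(S). For each A -> αBβ: add FIRST(β)\{ε} to FOLLOW(B); if β nullable, add FOLLOW(A).
FOLLOW(A) = {$}


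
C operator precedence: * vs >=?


'*' is multiplicative (level 10); '>=' is relational (level 7)
Higher level binds tighter
'*' has higher precedence than '>='


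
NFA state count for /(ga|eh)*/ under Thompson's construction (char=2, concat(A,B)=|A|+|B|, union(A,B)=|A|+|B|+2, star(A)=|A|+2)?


Syntax tree has 4 char leaf(s), 1 union(s), 1 star(s)
chars contribute 4×2 = 8; each union adds +2; each star adds +2
Total: 8 + 2 + 2 = 12 states


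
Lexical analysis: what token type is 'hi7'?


Pattern: letter/underscore followed by alphanumerics, not a keyword
Type: IDENTIFIER


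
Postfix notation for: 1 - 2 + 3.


Left to right (same or higher precedence on left)
Postfix: 1 2 - 3 +


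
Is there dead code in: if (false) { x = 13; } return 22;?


condition is constant false, so the whole block is unreachable
Dead: 'if (false) { x = 13; }'


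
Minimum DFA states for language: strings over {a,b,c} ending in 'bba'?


Track the longest suffix of input matching a prefix of 'bba': 4 classes (prefixes of length 0..3)
Minimal DFA: 4 states


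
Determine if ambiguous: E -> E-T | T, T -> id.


precedence layered via separate nonterminal T: deterministic
Unambiguous


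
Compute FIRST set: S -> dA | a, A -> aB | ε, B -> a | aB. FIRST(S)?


Per alternative of S: FIRST(dA) = {d}; FIRST(a) = {a}
FIRST(S) = {a, d}


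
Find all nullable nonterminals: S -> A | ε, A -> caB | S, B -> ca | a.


A nonterminal is nullable iff some alternative derives ε (directly, or every symbol in it is nullable)
Nullable: {A, S}


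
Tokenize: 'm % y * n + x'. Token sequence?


Scan left to right, longest-match per lexeme
Tokens: ID(m), OP(%), ID(y), OP(*), ID(n), OP(+), ID(x)


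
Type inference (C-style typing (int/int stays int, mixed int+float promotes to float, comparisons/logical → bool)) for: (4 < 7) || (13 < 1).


Operand types: bool || bool
Rule: logical operators take bool operands and yield bool
Result type: bool


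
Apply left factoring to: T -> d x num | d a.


Common prefix: 'd'
Factored: T -> d T', T' -> x num | a


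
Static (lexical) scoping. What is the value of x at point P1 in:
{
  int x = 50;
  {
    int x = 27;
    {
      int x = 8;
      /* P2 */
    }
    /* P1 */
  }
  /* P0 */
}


x declared in the same block as P1
x = 27


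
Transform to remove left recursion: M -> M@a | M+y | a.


Left-recursive alternatives: M@a, M+y; non-recursive: a
Introduce M': M -> aM', M' -> @aM' | +yM' | ε


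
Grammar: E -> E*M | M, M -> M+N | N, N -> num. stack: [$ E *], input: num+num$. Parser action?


no handle ('E*' is not any RHS); shift 'num'
Action: shift


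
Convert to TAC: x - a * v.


Break into single-operator statements:
t1 = a * v
t2 = x - t1


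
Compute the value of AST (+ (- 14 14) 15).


Evaluate inner: (- 14 14) = 0
Evaluate root: (+ 0 15) = 15
Result: 15


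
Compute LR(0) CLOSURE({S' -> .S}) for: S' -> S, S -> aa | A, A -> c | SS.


Start: S' -> .S
For each item with dot before a nonterminal B, add B -> .γ for every B-production
Closure: [S' -> .S, S -> .aa, S -> .A, A -> .c, A -> .SS]


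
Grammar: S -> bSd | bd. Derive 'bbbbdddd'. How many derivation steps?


Derivation: S => bSd => bbSdd => bbbSddd => bbbbdddd
Steps: 4


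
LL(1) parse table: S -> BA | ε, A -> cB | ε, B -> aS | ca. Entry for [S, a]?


For [S, a]: 'a' ∈ FIRST(BA)
Entry: S -> BA


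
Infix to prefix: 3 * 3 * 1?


left-to-right (same/higher precedence on left): tree is (* (* 3 3) 1)
Prefix: * * 3 3 1


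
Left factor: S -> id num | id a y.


Common prefix: 'id'
Factored: S -> id S', S' -> num | a y


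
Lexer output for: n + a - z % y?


Scan left to right, longest-match per lexeme
Tokens: ID(n), OP(+), ID(a), OP(-), ID(z), OP(%), ID(y)


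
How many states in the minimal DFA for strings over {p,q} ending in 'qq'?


Track the longest suffix of input matching a prefix of 'qq': 3 classes (prefixes of length 0..2)
Minimal DFA: 3 states


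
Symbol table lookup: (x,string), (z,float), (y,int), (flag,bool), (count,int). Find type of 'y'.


Lookup 'y' → type int


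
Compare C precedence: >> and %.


'%' is multiplicative (level 10); '>>' is shift (level 8)
Higher level binds tighter
'%' has higher precedence than '>>'


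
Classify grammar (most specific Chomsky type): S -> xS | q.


Right-linear: every RHS is a terminal or a terminal followed by one nonterminal
Classification: Type 3 (Regular)


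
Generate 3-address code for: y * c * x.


Break into single-operator statements:
t1 = y * c
t2 = t1 * x


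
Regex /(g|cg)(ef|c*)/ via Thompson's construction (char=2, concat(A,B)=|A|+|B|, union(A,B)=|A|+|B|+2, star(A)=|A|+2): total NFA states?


Syntax tree has 6 char leaf(s), 2 union(s), 1 star(s)
chars contribute 6×2 = 12; each union adds +2; each star adds +2
Total: 12 + 4 + 2 = 18 states


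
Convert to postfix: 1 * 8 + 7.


Left to right (same or higher precedence on left)
Postfix: 1 8 * 7 +


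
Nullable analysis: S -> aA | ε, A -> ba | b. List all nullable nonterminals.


A nonterminal is nullable iff some alternative derives ε (directly, or every symbol in it is nullable)
Nullable: {S}


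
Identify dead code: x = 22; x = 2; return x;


first assignment to x is overwritten before any read
Dead: 'x = 22'


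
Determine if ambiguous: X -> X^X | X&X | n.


'n^n&n' has two parse trees (no precedence encoded between ^ and &)
Ambiguous


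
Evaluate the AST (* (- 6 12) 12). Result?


Evaluate inner: (- 6 12) = -6
Evaluate root: (* -6 12) = -72
Result: -72


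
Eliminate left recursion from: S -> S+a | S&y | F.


Left-recursive alternatives: S+a, S&y; non-recursive: F
Introduce S': S -> FS', S' -> +aS' | &yS' | ε


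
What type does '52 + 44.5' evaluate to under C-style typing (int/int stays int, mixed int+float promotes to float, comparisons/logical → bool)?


Operand types: int + float
Rule: mixed int/float promotes to float; int/int stays int
Result type: float


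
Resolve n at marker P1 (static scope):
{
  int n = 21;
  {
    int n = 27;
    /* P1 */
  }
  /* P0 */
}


n declared in the same block as P1
n = 27


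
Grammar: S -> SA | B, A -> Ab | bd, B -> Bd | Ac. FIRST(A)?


Per alternative of A: FIRST(Ab) = {b}; FIRST(bd) = {b}
FIRST(A) = {b}


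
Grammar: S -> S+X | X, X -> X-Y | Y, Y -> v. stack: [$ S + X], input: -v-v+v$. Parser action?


'-' can extend X; shift to build X -> X-Y
Action: shift


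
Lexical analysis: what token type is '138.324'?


Pattern: digits with a decimal point
Type: FLOAT_LITERAL


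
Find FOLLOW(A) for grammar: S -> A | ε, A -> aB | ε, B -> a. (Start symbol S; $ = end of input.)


$ ∈ FOLLOW(S). For each A -> αBβ: add FIRST(β)\{ε} to FOLLOW(B); if β nullable, add FOLLOW(A).
FOLLOW(A) = {$}


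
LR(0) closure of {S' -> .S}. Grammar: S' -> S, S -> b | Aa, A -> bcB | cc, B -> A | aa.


Start: S' -> .S
For each item with dot before a nonterminal B, add B -> .γ for every B-production
Closure: [S' -> .S, S -> .b, S -> .Aa, A -> .bcB, A -> .cc]


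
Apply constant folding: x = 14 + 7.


14 + 7 = 21 at compile time
Optimized: x = 21


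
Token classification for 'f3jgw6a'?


Pattern: letter/underscore followed by alphanumerics, not a keyword
Type: IDENTIFIER


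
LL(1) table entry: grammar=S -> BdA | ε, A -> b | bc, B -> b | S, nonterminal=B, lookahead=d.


For [B, d]: 'd' ∈ FIRST(S)
Entry: B -> S


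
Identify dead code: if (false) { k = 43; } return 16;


condition is constant false, so the whole block is unreachable
Dead: 'if (false) { k = 43; }'


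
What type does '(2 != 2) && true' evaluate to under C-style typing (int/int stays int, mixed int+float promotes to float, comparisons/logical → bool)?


Operand types: bool && bool
Rule: logical operators take bool operands and yield bool
Result type: bool


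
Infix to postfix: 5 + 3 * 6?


* has higher precedence, evaluate 3*6 first
Postfix: 5 3 6 * +


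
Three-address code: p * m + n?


Break into single-operator statements:
t1 = p * m
t2 = t1 + n


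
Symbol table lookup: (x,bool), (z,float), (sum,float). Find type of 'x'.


Lookup 'x' → type bool


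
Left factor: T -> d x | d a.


Common prefix: 'd'
Factored: T -> d T', T' -> x | a


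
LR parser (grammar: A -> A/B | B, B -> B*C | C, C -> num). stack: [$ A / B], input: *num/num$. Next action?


'*' can extend B; shift to build B -> B*C
Action: shift


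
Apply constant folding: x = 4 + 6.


4 + 6 = 10 at compile time
Optimized: x = 10


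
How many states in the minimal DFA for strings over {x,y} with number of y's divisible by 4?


Track (count of y) mod 4: states 0..3, accept at 0
Minimal DFA: 4 states


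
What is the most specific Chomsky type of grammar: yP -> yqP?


LHS has context (more than one symbol) and |LHS| ≤ |RHS|
Classification: Type 1 (Context-Sensitive)


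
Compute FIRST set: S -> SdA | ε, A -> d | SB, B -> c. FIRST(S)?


Per alternative of S: FIRST(SdA) = {d}; FIRST(ε) = {ε}
FIRST(S) = {d, ε}


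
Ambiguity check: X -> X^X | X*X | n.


'n^n*n' has two parse trees (no precedence encoded between ^ and *)
Ambiguous


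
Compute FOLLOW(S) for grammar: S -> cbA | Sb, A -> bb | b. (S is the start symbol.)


$ ∈ FOLLOW(S). For each A -> αBβ: add FIRST(β)\{ε} to FOLLOW(B); if β nullable, add FOLLOW(A).
FOLLOW(S) = {$, b}


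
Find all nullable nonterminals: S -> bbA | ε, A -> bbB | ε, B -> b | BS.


A nonterminal is nullable iff some alternative derives ε (directly, or every symbol in it is nullable)
Nullable: {A, S}


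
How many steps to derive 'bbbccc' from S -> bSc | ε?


Derivation: S => bSc => bbScc => bbbSccc => bbbccc
Steps: 4


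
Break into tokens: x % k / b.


Scan left to right, longest-match per lexeme
Tokens: ID(x), OP(%), ID(k), OP(/), ID(b)


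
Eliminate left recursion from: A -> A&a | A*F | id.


Left-recursive alternatives: A&a, A*F; non-recursive: id
Introduce A': A -> idA', A' -> &aA' | *FA' | ε


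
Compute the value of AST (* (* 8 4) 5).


Evaluate inner: (* 8 4) = 32
Evaluate root: (* 32 5) = 160
Result: 160


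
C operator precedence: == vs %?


'%' is multiplicative (level 10); '==' is equality (level 6)
Higher level binds tighter
'%' has higher precedence than '=='


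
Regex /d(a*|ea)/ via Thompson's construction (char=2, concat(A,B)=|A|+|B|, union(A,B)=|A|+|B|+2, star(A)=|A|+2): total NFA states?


Syntax tree has 4 char leaf(s), 1 union(s), 1 star(s)
chars contribute 4×2 = 8; each union adds +2; each star adds +2
Total: 8 + 2 + 2 = 12 states


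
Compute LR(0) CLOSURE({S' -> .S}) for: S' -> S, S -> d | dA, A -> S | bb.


Start: S' -> .S
For each item with dot before a nonterminal B, add B -> .γ for every B-production
Closure: [S' -> .S, S -> .d, S -> .dA]


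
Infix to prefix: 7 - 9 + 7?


left-to-right (same/higher precedence on left): tree is (+ (- 7 9) 7)
Prefix: + - 7 9 7


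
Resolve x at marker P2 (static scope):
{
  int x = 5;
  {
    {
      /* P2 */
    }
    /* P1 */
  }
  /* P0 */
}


P2's block does not declare x; resolves to the enclosing declaration at depth 0
x = 5


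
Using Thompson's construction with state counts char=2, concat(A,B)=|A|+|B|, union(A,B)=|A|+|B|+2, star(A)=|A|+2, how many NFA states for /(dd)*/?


Syntax tree has 2 char leaf(s), 0 union(s), 1 star(s)
chars contribute 2×2 = 4; each union adds +2; each star adds +2
Total: 4 + 0 + 2 = 6 states


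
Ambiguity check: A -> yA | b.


right-linear, alternatives start with distinct terminals 'y' vs 'b': unique leftmost derivation
Unambiguous


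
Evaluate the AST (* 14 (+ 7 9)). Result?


Evaluate inner: (+ 7 9) = 16
Evaluate root: (* 14 16) = 224
Result: 224


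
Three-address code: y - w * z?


Break into single-operator statements:
t1 = w * z
t2 = y - t1


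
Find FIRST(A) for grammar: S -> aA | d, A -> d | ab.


Per alternative of A: FIRST(d) = {d}; FIRST(ab) = {a}
FIRST(A) = {a, d}
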